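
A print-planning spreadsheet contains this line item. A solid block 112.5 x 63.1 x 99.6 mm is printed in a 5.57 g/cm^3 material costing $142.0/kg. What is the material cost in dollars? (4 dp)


V = 112.5 * 63.1 * 99.6 = 707035.5 mm^3 = 707.0355 cm^3
Mass = 707.0355 * 5.57 / 1000 = 3.93818774 kg
Cost = 3.93818774 * 142.0 = 559.2227 $


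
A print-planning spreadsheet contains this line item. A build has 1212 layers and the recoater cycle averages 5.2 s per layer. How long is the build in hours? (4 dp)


t = 1212 * 5.2 / 3600 = 1.7507 hrs


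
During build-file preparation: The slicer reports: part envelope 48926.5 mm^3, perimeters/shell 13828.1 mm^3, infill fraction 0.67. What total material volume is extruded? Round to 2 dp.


V_infill = (48926.5 - 13828.1) * 0.67 = 23515.93
V_total = 13828.1 + 23515.93 = 37344.03 mm^3


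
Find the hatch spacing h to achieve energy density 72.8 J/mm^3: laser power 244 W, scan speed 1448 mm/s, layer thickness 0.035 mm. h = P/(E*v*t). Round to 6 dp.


h = 244 / (72.8*1448*0.035) = 0.066134 mm


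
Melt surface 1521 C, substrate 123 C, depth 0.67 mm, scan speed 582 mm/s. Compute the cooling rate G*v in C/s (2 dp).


G = (1521-123)/0.67 = 2086.56716418 C/mm
CR = 2086.56716418 * 582 = 1214382.09 C/s


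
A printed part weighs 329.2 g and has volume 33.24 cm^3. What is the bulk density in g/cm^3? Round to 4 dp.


rho = 329.2 / 33.24 = 9.9037 g/cm^3


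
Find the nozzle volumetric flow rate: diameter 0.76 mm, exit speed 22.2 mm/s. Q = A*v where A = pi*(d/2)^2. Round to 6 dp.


A = pi*(0.76/2)^2 = 0.45364598 mm^2
Q = 0.45364598 * 22.2 = 10.070941 mm^3/s


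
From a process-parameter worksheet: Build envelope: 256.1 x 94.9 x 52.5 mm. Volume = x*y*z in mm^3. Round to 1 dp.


V = 256.1 * 94.9 * 52.5 = 1275954.2 mm^3


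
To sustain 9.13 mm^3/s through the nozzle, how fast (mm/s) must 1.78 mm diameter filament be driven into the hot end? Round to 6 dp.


A = pi*(1.78/2)^2 = 2.488456
v = 9.13 / 2.488456 = 3.668942 mm/s


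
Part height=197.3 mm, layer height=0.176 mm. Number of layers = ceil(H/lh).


Layers = ceil(197.3/0.176) = 1122


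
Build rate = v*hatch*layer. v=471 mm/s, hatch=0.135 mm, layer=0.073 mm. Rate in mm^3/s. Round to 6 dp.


Rate = 471 * 0.135 * 0.073 = 4.641705 mm^3/s


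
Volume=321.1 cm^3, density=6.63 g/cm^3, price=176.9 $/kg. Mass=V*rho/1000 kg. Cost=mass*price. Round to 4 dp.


Mass = 321.1*6.63/1000 = 2.128893 kg
Cost = 2.128893 * 176.9 = 376.6012 $


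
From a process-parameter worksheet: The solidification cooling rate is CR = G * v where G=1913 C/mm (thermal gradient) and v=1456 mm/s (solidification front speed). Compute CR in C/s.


CR = 1913 * 1456 = 2785328 C/s


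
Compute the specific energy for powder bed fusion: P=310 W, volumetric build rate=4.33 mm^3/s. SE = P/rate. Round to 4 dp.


SE = 310 / 4.33 = 71.5935 J/mm^3


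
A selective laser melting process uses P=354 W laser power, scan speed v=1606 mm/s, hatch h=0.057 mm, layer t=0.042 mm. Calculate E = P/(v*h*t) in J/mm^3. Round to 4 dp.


E = 354 / (1606*0.057*0.042) = 92.0733 J/mm^3


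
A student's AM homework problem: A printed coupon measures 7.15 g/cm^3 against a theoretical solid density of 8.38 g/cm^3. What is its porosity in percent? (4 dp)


Porosity = (1-7.15/8.38)*100 = 14.6778 %


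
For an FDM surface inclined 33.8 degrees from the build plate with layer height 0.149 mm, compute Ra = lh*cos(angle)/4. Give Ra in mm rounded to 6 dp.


Ra = 0.149 * cos(33.8) / 4 = 0.030954 mm


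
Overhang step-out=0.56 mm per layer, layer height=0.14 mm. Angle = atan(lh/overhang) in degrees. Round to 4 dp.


angle = atan(0.14/0.56) = 14.0362 degrees


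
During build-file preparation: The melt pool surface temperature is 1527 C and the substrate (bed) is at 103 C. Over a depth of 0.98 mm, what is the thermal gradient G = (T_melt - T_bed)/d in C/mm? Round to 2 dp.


G = (1527-103)/0.98 = 1453.06 C/mm


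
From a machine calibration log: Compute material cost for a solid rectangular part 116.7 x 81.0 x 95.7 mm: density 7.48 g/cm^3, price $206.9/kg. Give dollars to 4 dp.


V = 116.7 * 81.0 * 95.7 = 904623.39 mm^3 = 904.62339 cm^3
Mass = 904.62339 * 7.48 / 1000 = 6.76658296 kg
Cost = 6.76658296 * 206.9 = 1400.006 $


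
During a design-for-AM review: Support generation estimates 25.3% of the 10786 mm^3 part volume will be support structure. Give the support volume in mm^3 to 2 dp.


V_support = 10786 * 0.253 = 2728.86 mm^3


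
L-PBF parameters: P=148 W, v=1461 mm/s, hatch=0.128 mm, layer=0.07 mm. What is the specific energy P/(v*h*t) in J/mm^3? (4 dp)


Build rate = 1461 * 0.128 * 0.07 = 13.09056 mm^3/s
SE = 148 / 13.09056 = 11.3059 J/mm^3


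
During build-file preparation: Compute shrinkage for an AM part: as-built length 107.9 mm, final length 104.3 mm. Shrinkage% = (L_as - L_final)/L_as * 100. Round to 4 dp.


Shrinkage = ((107.9-104.3)/107.9)*100 = 3.3364 %


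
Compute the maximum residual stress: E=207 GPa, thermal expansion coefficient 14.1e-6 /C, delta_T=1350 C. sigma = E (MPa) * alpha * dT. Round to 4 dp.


sigma = 207*1000 * 14.1e-6 * 1350 = 3940.245 MPa


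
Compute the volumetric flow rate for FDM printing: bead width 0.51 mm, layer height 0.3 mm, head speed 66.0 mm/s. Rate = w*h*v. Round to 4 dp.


Rate = 0.51 * 0.3 * 66.0 = 10.098 mm^3/s


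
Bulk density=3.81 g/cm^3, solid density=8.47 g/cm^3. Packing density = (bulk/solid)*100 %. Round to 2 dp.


Packing = (3.81/8.47)*100 = 44.98 %


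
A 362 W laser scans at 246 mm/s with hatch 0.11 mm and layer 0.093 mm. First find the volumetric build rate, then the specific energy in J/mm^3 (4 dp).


Build rate = 246 * 0.11 * 0.093 = 2.51658 mm^3/s
SE = 362 / 2.51658 = 143.846 J/mm^3


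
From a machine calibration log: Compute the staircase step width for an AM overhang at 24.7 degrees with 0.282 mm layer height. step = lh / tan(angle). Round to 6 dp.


step = 0.282 / tan(24.7) = 0.613112 mm


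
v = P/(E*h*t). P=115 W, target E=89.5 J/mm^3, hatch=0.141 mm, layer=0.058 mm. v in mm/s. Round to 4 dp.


v = 115 / (89.5*0.141*0.058) = 157.1186 mm/s


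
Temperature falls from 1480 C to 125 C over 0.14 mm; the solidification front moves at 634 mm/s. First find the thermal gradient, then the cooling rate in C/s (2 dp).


G = (1480-125)/0.14 = 9678.57142857 C/mm
CR = 9678.57142857 * 634 = 6136214.29 C/s


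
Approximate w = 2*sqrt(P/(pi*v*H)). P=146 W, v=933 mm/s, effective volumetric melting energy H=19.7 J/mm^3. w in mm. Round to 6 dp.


w = 2*sqrt(146/(pi*933*19.7)) = 0.100567 mm


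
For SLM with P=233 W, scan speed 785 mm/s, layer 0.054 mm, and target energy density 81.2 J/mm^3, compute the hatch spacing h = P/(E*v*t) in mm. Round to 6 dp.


h = 233 / (81.2*785*0.054) = 0.067692 mm


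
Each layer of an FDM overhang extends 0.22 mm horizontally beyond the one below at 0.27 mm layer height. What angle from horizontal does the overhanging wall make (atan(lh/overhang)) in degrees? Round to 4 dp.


angle = atan(0.27/0.22) = 50.8263 degrees


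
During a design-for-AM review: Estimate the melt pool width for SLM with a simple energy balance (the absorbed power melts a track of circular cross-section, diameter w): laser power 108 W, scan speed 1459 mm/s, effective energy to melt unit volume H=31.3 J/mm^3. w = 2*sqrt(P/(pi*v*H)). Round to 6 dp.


w = 2*sqrt(108/(pi*1459*31.3)) = 0.054874 mm


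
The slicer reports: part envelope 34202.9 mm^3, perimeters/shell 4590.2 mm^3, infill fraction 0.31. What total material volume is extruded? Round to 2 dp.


V_infill = (34202.9 - 4590.2) * 0.31 = 9179.94
V_total = 4590.2 + 9179.94 = 13770.14 mm^3


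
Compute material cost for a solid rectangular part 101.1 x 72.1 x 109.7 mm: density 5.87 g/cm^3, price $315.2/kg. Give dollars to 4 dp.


V = 101.1 * 72.1 * 109.7 = 799637.307 mm^3 = 799.637307 cm^3
Mass = 799.637307 * 5.87 / 1000 = 4.69387099 kg
Cost = 4.69387099 * 315.2 = 1479.5081 $


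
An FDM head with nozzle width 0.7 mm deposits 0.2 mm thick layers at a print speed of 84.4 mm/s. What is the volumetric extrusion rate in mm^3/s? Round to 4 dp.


Rate = 0.7 * 0.2 * 84.4 = 11.816 mm^3/s


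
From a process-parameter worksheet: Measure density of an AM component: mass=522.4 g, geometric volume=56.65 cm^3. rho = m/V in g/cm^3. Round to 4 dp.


rho = 522.4 / 56.65 = 9.2215 g/cm^3


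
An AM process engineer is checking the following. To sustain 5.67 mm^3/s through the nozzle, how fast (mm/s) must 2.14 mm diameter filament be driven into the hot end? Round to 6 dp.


A = pi*(2.14/2)^2 = 3.596809
v = 5.67 / 3.596809 = 1.576397 mm/s


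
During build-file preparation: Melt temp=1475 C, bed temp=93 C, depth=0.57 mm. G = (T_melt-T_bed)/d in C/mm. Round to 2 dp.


G = (1475-93)/0.57 = 2424.56 C/mm


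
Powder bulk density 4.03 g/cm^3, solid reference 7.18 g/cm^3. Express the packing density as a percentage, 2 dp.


Packing = (4.03/7.18)*100 = 56.13 %


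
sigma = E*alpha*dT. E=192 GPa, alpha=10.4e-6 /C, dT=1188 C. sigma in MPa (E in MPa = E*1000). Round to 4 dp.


sigma = 192*1000 * 10.4e-6 * 1188 = 2372.1984 MPa


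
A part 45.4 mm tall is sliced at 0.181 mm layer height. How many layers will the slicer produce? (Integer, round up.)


Layers = ceil(45.4/0.181) = 251


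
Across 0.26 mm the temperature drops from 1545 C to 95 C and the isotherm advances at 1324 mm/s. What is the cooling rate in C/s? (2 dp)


G = (1545-95)/0.26 = 5576.92307692 C/mm
CR = 5576.92307692 * 1324 = 7383846.15 C/s


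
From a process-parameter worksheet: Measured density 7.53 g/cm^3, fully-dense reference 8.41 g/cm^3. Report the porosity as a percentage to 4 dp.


Porosity = (1-7.53/8.41)*100 = 10.4637 %


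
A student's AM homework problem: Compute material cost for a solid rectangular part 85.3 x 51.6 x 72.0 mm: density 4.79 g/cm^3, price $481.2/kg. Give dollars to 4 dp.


V = 85.3 * 51.6 * 72.0 = 316906.56 mm^3 = 316.90656 cm^3
Mass = 316.90656 * 4.79 / 1000 = 1.51798242 kg
Cost = 1.51798242 * 481.2 = 730.4531 $


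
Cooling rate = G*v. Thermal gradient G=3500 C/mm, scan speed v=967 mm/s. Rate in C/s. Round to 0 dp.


CR = 3500 * 967 = 3384500 C/s


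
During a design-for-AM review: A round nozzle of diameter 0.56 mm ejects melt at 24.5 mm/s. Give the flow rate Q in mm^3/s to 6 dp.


A = pi*(0.56/2)^2 = 0.24630086 mm^2
Q = 0.24630086 * 24.5 = 6.034371 mm^3/s


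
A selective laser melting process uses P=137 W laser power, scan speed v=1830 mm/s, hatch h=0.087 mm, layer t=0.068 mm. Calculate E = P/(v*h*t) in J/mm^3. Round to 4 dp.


E = 137 / (1830*0.087*0.068) = 12.6544 J/mm^3


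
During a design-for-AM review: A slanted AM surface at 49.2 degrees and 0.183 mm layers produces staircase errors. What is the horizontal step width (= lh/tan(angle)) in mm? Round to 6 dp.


step = 0.183 / tan(49.2) = 0.157961 mm


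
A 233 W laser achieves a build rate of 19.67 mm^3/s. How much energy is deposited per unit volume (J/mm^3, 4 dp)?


SE = 233 / 19.67 = 11.8454 J/mm^3


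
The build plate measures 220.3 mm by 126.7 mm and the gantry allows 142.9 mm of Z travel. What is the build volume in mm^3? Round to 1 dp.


V = 220.3 * 126.7 * 142.9 = 3988626.2 mm^3


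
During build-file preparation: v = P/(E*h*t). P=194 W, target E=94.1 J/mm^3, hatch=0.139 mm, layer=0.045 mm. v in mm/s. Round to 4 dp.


v = 194 / (94.1*0.139*0.045) = 329.5982 mm/s


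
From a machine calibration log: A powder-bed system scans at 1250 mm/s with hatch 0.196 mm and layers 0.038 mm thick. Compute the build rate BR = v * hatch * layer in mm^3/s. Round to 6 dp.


Rate = 1250 * 0.196 * 0.038 = 9.31 mm^3/s


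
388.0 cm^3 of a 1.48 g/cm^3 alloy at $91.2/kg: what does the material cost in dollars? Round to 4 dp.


Mass = 388.0*1.48/1000 = 0.57424 kg
Cost = 0.57424 * 91.2 = 52.3707 $


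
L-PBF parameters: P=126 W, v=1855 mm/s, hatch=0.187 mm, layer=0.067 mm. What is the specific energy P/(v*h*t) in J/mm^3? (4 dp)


Build rate = 1855 * 0.187 * 0.067 = 23.241295 mm^3/s
SE = 126 / 23.241295 = 5.4214 J/mm^3


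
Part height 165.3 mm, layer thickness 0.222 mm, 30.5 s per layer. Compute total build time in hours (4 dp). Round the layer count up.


Layers = ceil(165.3/0.222) = 745
t = 745 * 30.5 / 3600 = 6.3118 hrs


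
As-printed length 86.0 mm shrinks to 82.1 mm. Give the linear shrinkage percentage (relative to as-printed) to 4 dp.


Shrinkage = ((86.0-82.1)/86.0)*100 = 4.5349 %


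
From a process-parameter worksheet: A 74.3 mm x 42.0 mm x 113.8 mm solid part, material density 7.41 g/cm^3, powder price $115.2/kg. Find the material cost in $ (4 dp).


V = 74.3 * 42.0 * 113.8 = 355124.28 mm^3 = 355.12428 cm^3
Mass = 355.12428 * 7.41 / 1000 = 2.63147091 kg
Cost = 2.63147091 * 115.2 = 303.1454 $


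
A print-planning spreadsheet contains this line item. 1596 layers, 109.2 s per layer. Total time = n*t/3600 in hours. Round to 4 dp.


t = 1596 * 109.2 / 3600 = 48.412 hrs


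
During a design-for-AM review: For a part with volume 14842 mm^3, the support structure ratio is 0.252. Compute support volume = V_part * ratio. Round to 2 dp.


V_support = 14842 * 0.252 = 3740.18 mm^3


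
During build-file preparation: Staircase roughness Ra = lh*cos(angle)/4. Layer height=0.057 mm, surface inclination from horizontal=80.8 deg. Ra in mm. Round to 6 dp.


Ra = 0.057 * cos(80.8) / 4 = 0.002278 mm


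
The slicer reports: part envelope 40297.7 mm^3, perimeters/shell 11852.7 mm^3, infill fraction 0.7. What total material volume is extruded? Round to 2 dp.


V_infill = (40297.7 - 11852.7) * 0.7 = 19911.5
V_total = 11852.7 + 19911.5 = 31764.2 mm^3


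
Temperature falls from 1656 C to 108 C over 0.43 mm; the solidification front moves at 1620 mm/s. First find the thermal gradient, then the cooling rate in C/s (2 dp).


G = (1656-108)/0.43 = 3600.0 C/mm
CR = 3600.0 * 1620 = 5832000.0 C/s


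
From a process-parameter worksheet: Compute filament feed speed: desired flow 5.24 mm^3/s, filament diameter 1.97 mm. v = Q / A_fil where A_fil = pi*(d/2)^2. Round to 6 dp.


A = pi*(1.97/2)^2 = 3.048052
v = 5.24 / 3.048052 = 1.719131 mm/s


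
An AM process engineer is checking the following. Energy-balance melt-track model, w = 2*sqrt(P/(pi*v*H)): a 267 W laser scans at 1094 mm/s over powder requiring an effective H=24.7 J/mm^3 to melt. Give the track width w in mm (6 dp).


w = 2*sqrt(267/(pi*1094*24.7)) = 0.112164 mm


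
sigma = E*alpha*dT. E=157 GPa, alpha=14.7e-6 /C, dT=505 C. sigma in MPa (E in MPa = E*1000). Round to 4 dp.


sigma = 157*1000 * 14.7e-6 * 505 = 1165.4895 MPa


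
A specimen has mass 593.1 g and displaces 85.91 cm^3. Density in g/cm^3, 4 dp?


rho = 593.1 / 85.91 = 6.9037 g/cm^3


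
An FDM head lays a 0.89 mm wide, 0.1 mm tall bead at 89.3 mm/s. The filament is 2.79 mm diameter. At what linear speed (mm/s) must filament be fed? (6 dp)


Q = 0.89 * 0.1 * 89.3 = 7.9477 mm^3/s
A_fil = pi*(2.79/2)^2 = 6.11361784 mm^2
v_feed = 7.9477 / 6.11361784 = 1.299999 mm/s


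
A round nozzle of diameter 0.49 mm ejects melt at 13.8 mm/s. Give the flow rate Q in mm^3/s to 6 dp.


A = pi*(0.49/2)^2 = 0.1885741 mm^2
Q = 0.1885741 * 13.8 = 2.602323 mm^3/s


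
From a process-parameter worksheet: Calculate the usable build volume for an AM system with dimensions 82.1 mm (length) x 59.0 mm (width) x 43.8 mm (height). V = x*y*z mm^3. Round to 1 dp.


V = 82.1 * 59.0 * 43.8 = 212162.8 mm^3


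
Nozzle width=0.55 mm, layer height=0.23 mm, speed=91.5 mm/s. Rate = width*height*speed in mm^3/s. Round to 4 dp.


Rate = 0.55 * 0.23 * 91.5 = 11.5748 mm^3/s


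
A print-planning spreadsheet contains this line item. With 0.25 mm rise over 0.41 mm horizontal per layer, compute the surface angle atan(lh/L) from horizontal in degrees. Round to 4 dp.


angle = atan(0.25/0.41) = 31.373 degrees


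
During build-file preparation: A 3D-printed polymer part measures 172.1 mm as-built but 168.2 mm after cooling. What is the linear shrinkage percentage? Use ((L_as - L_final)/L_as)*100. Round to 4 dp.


Shrinkage = ((172.1-168.2)/172.1)*100 = 2.2661 %


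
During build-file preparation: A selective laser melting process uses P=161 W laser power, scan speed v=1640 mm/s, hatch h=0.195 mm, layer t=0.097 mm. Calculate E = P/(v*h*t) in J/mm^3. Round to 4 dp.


E = 161 / (1640*0.195*0.097) = 5.1901 J/mm^3


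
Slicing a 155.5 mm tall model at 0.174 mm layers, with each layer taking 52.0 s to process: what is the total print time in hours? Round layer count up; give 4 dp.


Layers = ceil(155.5/0.174) = 894
t = 894 * 52.0 / 3600 = 12.9133 hrs


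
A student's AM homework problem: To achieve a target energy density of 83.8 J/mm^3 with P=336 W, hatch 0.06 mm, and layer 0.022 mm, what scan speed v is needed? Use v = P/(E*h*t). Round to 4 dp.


v = 336 / (83.8*0.06*0.022) = 3037.5353 mm/s


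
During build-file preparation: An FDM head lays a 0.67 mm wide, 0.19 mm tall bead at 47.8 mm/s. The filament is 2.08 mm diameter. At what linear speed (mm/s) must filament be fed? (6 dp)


Q = 0.67 * 0.19 * 47.8 = 6.08494 mm^3/s
A_fil = pi*(2.08/2)^2 = 3.39794661 mm^2
v_feed = 6.08494 / 3.39794661 = 1.79077 mm/s


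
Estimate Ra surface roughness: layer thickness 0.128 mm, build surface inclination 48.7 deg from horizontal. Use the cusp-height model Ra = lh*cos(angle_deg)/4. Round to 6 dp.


Ra = 0.128 * cos(48.7) / 4 = 0.02112 mm


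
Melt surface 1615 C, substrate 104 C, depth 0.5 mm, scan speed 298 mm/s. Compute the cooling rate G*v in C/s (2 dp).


G = (1615-104)/0.5 = 3022.0 C/mm
CR = 3022.0 * 298 = 900556.0 C/s


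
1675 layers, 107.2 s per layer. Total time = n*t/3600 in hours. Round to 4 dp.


t = 1675 * 107.2 / 3600 = 49.8778 hrs


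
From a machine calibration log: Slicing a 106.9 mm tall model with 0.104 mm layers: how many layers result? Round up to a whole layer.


Layers = ceil(106.9/0.104) = 1028


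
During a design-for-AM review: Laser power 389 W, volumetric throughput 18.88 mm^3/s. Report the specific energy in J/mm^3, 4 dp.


SE = 389 / 18.88 = 20.6038 J/mm^3


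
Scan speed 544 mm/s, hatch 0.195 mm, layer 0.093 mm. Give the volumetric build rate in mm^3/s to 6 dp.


Rate = 544 * 0.195 * 0.093 = 9.86544 mm^3/s


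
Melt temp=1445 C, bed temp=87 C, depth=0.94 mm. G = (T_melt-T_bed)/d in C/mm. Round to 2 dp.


G = (1445-87)/0.94 = 1444.68 C/mm


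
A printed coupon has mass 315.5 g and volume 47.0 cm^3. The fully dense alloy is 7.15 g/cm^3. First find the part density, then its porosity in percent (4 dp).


rho_part = 315.5 / 47.0 = 6.71276596 g/cm^3
Porosity = (1 - 6.71276596/7.15)*100 = 6.1152 %


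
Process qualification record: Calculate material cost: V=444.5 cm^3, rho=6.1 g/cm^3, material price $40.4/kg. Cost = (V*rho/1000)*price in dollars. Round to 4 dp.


Mass = 444.5*6.1/1000 = 2.71145 kg
Cost = 2.71145 * 40.4 = 109.5426 $


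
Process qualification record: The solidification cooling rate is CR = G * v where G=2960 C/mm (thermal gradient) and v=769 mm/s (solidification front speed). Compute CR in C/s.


CR = 2960 * 769 = 2276240 C/s


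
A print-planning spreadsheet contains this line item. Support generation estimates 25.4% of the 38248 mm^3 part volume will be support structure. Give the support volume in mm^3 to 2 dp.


V_support = 38248 * 0.254 = 9714.99 mm^3


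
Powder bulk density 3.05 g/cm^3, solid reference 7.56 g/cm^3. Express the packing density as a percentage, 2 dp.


Packing = (3.05/7.56)*100 = 40.34 %


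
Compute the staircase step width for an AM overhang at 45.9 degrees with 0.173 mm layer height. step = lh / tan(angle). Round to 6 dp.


step = 0.173 / tan(45.9) = 0.167649 mm


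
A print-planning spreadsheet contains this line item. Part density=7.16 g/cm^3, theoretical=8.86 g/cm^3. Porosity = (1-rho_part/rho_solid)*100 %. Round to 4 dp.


Porosity = (1-7.16/8.86)*100 = 19.1874 %


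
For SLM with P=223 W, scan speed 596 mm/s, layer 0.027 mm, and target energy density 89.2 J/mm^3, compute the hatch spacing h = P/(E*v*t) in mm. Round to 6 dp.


h = 223 / (89.2*596*0.027) = 0.155357 mm


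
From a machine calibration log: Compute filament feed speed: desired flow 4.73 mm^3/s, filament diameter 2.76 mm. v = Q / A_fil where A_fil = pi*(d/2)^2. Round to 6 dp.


A = pi*(2.76/2)^2 = 5.982849
v = 4.73 / 5.982849 = 0.790593 mm/s


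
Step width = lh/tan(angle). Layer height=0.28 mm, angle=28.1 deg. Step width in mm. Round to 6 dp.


step = 0.28 / tan(28.1) = 0.524393 mm


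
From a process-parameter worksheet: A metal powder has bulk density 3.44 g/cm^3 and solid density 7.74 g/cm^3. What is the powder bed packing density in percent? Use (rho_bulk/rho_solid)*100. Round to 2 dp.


Packing = (3.44/7.74)*100 = 44.44 %


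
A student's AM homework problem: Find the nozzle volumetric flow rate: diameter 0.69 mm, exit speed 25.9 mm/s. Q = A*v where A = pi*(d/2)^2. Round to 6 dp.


A = pi*(0.69/2)^2 = 0.37392807 mm^2
Q = 0.37392807 * 25.9 = 9.684737 mm^3/s


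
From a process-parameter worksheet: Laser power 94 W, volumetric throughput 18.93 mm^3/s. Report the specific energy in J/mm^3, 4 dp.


SE = 94 / 18.93 = 4.9657 J/mm^3


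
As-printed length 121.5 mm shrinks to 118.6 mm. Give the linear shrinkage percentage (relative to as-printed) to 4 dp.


Shrinkage = ((121.5-118.6)/121.5)*100 = 2.3868 %


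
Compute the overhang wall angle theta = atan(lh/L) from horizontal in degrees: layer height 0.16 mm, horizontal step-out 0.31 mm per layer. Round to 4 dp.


angle = atan(0.16/0.31) = 27.2996 degrees


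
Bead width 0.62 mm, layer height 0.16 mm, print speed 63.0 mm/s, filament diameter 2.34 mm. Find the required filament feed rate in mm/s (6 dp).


Q = 0.62 * 0.16 * 63.0 = 6.2496 mm^3/s
A_fil = pi*(2.34/2)^2 = 4.30052618 mm^2
v_feed = 6.2496 / 4.30052618 = 1.453218 mm/s


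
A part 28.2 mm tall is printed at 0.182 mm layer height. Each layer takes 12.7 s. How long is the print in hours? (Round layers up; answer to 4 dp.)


Layers = ceil(28.2/0.182) = 155
t = 155 * 12.7 / 3600 = 0.5468 hrs


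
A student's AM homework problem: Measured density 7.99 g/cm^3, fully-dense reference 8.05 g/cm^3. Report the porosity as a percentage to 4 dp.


Porosity = (1-7.99/8.05)*100 = 0.7453 %


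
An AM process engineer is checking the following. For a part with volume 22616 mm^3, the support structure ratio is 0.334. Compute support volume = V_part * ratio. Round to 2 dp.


V_support = 22616 * 0.334 = 7553.74 mm^3


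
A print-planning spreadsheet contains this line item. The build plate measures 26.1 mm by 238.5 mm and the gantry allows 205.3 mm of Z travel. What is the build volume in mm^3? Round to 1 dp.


V = 26.1 * 238.5 * 205.3 = 1277961.7 mm^3


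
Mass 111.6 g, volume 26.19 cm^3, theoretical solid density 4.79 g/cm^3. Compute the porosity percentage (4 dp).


rho_part = 111.6 / 26.19 = 4.26116838 g/cm^3
Porosity = (1 - 4.26116838/4.79)*100 = 11.0403 %


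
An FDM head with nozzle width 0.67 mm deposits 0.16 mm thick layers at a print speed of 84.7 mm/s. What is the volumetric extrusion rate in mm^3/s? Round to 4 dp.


Rate = 0.67 * 0.16 * 84.7 = 9.0798 mm^3/s


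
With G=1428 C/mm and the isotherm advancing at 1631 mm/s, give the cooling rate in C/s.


CR = 1428 * 1631 = 2329068 C/s


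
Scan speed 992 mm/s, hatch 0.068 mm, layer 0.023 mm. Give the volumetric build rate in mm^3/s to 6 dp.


Rate = 992 * 0.068 * 0.023 = 1.551488 mm^3/s


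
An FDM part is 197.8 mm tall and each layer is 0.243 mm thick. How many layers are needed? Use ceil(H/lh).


Layers = ceil(197.8/0.243) = 814


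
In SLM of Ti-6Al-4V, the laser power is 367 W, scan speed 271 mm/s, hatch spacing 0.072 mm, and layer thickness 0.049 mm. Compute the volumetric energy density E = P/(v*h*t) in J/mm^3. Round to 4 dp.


E = 367 / (271*0.072*0.049) = 383.8559 J/mm^3


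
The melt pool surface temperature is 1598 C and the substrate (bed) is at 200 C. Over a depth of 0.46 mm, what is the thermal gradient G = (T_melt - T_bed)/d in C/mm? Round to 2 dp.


G = (1598-200)/0.46 = 3039.13 C/mm


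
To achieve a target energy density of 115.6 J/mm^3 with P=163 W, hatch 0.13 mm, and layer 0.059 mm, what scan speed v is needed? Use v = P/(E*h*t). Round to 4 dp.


v = 163 / (115.6*0.13*0.059) = 183.8376 mm/s


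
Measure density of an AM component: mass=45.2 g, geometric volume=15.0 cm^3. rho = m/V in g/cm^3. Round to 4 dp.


rho = 45.2 / 15.0 = 3.0133 g/cm^3


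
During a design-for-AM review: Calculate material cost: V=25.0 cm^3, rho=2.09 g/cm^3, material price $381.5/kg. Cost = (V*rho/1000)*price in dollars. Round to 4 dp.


Mass = 25.0*2.09/1000 = 0.05225 kg
Cost = 0.05225 * 381.5 = 19.9334 $


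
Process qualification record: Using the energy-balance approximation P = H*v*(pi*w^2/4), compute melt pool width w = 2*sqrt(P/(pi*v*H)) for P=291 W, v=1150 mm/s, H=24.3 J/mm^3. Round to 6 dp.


w = 2*sqrt(291/(pi*1150*24.3)) = 0.115146 mm


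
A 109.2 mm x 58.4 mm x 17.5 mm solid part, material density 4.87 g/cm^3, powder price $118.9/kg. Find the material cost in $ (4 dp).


V = 109.2 * 58.4 * 17.5 = 111602.4 mm^3 = 111.6024 cm^3
Mass = 111.6024 * 4.87 / 1000 = 0.54350369 kg
Cost = 0.54350369 * 118.9 = 64.6226 $


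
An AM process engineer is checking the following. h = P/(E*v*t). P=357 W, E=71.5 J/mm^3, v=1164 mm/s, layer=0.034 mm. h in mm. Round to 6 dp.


h = 357 / (71.5*1164*0.034) = 0.126162 mm


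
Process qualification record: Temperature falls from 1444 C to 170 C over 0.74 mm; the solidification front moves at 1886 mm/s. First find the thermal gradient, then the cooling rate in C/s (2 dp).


G = (1444-170)/0.74 = 1721.62162162 C/mm
CR = 1721.62162162 * 1886 = 3246978.38 C/s


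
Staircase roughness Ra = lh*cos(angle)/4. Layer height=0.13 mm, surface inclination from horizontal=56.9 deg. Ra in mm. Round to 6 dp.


Ra = 0.13 * cos(56.9) / 4 = 0.017748 mm


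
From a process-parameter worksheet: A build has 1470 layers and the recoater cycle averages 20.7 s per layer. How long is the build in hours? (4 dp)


t = 1470 * 20.7 / 3600 = 8.4525 hrs


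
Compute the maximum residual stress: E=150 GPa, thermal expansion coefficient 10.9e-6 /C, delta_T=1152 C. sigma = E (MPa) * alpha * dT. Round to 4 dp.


sigma = 150*1000 * 10.9e-6 * 1152 = 1883.52 MPa


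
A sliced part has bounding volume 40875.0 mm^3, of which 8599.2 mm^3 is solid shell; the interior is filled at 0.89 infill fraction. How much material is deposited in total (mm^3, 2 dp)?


V_infill = (40875.0 - 8599.2) * 0.89 = 28725.46
V_total = 8599.2 + 28725.46 = 37324.66 mm^3


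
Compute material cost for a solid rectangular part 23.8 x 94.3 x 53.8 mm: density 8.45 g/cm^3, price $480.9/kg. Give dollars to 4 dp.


V = 23.8 * 94.3 * 53.8 = 120745.492 mm^3 = 120.745492 cm^3
Mass = 120.745492 * 8.45 / 1000 = 1.02029941 kg
Cost = 1.02029941 * 480.9 = 490.662 $


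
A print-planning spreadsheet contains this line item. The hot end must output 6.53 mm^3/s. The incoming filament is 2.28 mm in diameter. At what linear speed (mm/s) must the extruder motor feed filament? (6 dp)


A = pi*(2.28/2)^2 = 4.082814
v = 6.53 / 4.082814 = 1.599387 mm/s


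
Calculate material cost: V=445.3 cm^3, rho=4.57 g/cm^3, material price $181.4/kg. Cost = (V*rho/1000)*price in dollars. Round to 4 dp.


Mass = 445.3*4.57/1000 = 2.035021 kg
Cost = 2.035021 * 181.4 = 369.1528 $


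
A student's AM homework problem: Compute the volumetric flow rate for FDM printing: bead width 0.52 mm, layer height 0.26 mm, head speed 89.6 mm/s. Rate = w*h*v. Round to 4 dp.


Rate = 0.52 * 0.26 * 89.6 = 12.1139 mm^3/s


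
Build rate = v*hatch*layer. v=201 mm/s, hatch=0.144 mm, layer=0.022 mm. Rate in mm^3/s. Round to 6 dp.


Rate = 201 * 0.144 * 0.022 = 0.636768 mm^3/s


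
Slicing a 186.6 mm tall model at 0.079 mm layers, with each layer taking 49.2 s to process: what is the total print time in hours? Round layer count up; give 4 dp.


Layers = ceil(186.6/0.079) = 2363
t = 2363 * 49.2 / 3600 = 32.2943 hrs


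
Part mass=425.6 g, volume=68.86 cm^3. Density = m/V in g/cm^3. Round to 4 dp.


rho = 425.6 / 68.86 = 6.1807 g/cm^3


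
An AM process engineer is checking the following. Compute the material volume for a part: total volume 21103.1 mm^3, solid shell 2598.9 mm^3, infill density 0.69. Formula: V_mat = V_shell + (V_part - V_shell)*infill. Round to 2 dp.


V_infill = (21103.1 - 2598.9) * 0.69 = 12767.9
V_total = 2598.9 + 12767.9 = 15366.8 mm^3


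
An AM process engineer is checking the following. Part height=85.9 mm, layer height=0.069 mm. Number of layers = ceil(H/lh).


Layers = ceil(85.9/0.069) = 1245


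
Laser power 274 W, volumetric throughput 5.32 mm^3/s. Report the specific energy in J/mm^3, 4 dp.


SE = 274 / 5.32 = 51.5038 J/mm^3


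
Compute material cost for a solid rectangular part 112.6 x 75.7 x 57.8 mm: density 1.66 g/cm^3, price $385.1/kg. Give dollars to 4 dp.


V = 112.6 * 75.7 * 57.8 = 492676.796 mm^3 = 492.676796 cm^3
Mass = 492.676796 * 1.66 / 1000 = 0.81784348 kg
Cost = 0.81784348 * 385.1 = 314.9515 $


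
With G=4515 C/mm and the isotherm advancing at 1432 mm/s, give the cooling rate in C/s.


CR = 4515 * 1432 = 6465480 C/s


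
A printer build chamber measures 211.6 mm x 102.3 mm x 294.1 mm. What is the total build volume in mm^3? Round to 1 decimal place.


V = 211.6 * 102.3 * 294.1 = 6366288.6 mm^3


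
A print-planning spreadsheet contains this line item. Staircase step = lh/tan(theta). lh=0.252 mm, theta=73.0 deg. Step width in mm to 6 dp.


step = 0.252 / tan(73.0) = 0.077044 mm


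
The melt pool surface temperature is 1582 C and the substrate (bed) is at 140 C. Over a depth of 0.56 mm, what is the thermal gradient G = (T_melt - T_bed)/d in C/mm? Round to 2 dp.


G = (1582-140)/0.56 = 2575.0 C/mm


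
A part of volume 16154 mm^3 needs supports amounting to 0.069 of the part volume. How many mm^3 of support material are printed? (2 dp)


V_support = 16154 * 0.069 = 1114.63 mm^3


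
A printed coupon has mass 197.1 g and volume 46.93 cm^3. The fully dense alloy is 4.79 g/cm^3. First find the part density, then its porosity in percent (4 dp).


rho_part = 197.1 / 46.93 = 4.19987215 g/cm^3
Porosity = (1 - 4.19987215/4.79)*100 = 12.32 %


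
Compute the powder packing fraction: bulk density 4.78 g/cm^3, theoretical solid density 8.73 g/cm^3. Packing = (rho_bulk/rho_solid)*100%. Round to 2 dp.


Packing = (4.78/8.73)*100 = 54.75 %


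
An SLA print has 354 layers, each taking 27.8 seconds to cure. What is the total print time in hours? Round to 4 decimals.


t = 354 * 27.8 / 3600 = 2.7337 hrs


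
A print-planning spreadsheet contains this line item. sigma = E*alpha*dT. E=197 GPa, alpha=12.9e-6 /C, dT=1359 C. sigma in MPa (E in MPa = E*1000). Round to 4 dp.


sigma = 197*1000 * 12.9e-6 * 1359 = 3453.6267 MPa


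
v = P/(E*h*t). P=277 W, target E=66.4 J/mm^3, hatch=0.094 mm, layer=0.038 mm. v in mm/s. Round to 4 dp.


v = 277 / (66.4*0.094*0.038) = 1167.8854 mm/s


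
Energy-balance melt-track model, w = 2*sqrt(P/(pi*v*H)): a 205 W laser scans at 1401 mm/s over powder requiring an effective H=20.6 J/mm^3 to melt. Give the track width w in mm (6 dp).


w = 2*sqrt(205/(pi*1401*20.6)) = 0.0951 mm


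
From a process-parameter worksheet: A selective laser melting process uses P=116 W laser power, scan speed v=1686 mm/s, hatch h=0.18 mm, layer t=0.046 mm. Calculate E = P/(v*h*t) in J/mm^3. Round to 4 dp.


E = 116 / (1686*0.18*0.046) = 8.3094 J/mm^3


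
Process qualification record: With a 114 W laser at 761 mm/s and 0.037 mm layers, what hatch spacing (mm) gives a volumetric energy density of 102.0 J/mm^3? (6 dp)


h = 114 / (102.0*761*0.037) = 0.039693 mm


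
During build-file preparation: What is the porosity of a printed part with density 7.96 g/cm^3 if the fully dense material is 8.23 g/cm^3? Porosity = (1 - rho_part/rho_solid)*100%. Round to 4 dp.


Porosity = (1-7.96/8.23)*100 = 3.2807 %


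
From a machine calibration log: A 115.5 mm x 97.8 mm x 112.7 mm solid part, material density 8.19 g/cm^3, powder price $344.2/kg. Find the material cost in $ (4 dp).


V = 115.5 * 97.8 * 112.7 = 1273047.93 mm^3 = 1273.04793 cm^3
Mass = 1273.04793 * 8.19 / 1000 = 10.42626255 kg
Cost = 10.42626255 * 344.2 = 3588.7196 $


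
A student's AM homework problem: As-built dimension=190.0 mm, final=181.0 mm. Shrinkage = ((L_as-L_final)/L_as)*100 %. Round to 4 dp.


Shrinkage = ((190.0-181.0)/190.0)*100 = 4.7368 %


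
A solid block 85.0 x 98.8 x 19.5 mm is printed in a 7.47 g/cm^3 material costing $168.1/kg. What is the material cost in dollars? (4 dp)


V = 85.0 * 98.8 * 19.5 = 163761.0 mm^3 = 163.761 cm^3
Mass = 163.761 * 7.47 / 1000 = 1.22329467 kg
Cost = 1.22329467 * 168.1 = 205.6358 $


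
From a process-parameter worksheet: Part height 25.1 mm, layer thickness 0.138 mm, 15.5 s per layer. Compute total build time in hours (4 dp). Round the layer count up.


Layers = ceil(25.1/0.138) = 182
t = 182 * 15.5 / 3600 = 0.7836 hrs


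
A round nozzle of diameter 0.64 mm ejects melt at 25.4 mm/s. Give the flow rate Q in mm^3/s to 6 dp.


A = pi*(0.64/2)^2 = 0.32169909 mm^2
Q = 0.32169909 * 25.4 = 8.171157 mm^3/s


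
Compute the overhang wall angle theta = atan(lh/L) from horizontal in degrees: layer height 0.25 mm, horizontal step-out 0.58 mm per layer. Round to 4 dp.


angle = atan(0.25/0.58) = 23.3177 degrees


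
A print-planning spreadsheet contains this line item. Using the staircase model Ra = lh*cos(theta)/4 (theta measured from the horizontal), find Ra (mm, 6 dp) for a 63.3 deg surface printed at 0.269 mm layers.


Ra = 0.269 * cos(63.3) / 4 = 0.030217 mm


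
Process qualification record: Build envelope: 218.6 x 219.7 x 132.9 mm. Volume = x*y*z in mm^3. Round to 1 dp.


V = 218.6 * 219.7 * 132.9 = 6382711.2 mm^3


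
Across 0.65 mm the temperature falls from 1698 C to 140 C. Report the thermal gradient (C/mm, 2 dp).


G = (1698-140)/0.65 = 2396.92 C/mm


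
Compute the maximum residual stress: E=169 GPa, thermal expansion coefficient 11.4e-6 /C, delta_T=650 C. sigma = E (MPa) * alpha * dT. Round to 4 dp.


sigma = 169*1000 * 11.4e-6 * 650 = 1252.29 MPa


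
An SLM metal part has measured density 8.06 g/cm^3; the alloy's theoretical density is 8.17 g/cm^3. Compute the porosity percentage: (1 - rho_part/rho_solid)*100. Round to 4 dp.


Porosity = (1-8.06/8.17)*100 = 1.3464 %


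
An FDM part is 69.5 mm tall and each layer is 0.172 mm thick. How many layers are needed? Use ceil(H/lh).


Layers = ceil(69.5/0.172) = 405


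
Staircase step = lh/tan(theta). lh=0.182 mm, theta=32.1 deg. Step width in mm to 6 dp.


step = 0.182 / tan(32.1) = 0.290133 mm


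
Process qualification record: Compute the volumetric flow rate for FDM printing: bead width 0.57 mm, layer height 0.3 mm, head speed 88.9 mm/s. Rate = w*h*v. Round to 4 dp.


Rate = 0.57 * 0.3 * 88.9 = 15.2019 mm^3/s


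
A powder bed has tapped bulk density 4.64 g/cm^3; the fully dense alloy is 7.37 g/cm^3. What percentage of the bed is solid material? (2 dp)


Packing = (4.64/7.37)*100 = 62.96 %


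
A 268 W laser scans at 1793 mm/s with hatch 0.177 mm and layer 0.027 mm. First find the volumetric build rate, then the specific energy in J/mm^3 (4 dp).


Build rate = 1793 * 0.177 * 0.027 = 8.568747 mm^3/s
SE = 268 / 8.568747 = 31.2765 J/mm^3


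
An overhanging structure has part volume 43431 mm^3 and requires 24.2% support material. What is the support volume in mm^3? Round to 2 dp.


V_support = 43431 * 0.242 = 10510.3 mm^3


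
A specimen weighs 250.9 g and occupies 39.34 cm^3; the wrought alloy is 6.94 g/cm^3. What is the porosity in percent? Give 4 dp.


rho_part = 250.9 / 39.34 = 6.37773259 g/cm^3
Porosity = (1 - 6.37773259/6.94)*100 = 8.1018 %


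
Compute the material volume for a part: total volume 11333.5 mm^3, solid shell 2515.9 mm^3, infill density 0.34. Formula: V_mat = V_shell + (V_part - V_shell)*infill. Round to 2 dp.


V_infill = (11333.5 - 2515.9) * 0.34 = 2997.98
V_total = 2515.9 + 2997.98 = 5513.88 mm^3


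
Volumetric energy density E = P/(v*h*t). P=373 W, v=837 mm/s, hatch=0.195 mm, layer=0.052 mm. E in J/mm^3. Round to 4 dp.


E = 373 / (837*0.195*0.052) = 43.9486 J/mm^3


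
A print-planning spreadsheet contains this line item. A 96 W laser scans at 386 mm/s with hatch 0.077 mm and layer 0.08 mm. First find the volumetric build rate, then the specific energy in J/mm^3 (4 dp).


Build rate = 386 * 0.077 * 0.08 = 2.37776 mm^3/s
SE = 96 / 2.37776 = 40.3741 J/mm^3


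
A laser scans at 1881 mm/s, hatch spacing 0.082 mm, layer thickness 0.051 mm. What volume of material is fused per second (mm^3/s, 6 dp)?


Rate = 1881 * 0.082 * 0.051 = 7.866342 mm^3/s


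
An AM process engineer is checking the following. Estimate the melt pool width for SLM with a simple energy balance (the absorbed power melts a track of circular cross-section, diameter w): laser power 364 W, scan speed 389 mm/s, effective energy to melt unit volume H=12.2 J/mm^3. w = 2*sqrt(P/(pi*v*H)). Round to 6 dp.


w = 2*sqrt(364/(pi*389*12.2)) = 0.312501 mm


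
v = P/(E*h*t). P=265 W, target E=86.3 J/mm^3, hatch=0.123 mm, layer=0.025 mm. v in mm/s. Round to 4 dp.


v = 265 / (86.3*0.123*0.025) = 998.5963 mm/s


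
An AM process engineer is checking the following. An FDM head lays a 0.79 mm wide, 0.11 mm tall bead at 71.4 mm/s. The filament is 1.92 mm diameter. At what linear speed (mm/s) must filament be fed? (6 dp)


Q = 0.79 * 0.11 * 71.4 = 6.20466 mm^3/s
A_fil = pi*(1.92/2)^2 = 2.89529179 mm^2
v_feed = 6.20466 / 2.89529179 = 2.143017 mm/s


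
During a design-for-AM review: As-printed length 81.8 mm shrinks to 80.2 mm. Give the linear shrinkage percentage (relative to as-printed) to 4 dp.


Shrinkage = ((81.8-80.2)/81.8)*100 = 1.956 %


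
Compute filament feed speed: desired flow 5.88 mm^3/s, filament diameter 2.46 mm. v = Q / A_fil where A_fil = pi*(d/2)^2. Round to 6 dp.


A = pi*(2.46/2)^2 = 4.752916
v = 5.88 / 4.752916 = 1.237135 mm/s


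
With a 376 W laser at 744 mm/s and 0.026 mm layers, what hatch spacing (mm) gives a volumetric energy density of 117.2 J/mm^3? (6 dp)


h = 376 / (117.2*744*0.026) = 0.165849 mm


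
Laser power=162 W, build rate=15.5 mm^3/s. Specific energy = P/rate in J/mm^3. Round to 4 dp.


SE = 162 / 15.5 = 10.4516 J/mm^3


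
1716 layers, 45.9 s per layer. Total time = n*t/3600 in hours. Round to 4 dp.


t = 1716 * 45.9 / 3600 = 21.879 hrs


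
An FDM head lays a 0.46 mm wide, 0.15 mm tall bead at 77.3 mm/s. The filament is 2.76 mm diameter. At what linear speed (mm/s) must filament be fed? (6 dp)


Q = 0.46 * 0.15 * 77.3 = 5.3337 mm^3/s
A_fil = pi*(2.76/2)^2 = 5.98284905 mm^2
v_feed = 5.3337 / 5.98284905 = 0.891498 mm/s


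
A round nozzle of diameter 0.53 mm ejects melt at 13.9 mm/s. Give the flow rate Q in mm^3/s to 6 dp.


A = pi*(0.53/2)^2 = 0.22061834 mm^2
Q = 0.22061834 * 13.9 = 3.066595 mm^3/s


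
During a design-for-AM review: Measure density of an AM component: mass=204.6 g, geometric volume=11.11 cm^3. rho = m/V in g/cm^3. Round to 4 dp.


rho = 204.6 / 11.11 = 18.4158 g/cm^3


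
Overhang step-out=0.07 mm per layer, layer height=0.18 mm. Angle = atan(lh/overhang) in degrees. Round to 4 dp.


angle = atan(0.18/0.07) = 68.7495 degrees
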